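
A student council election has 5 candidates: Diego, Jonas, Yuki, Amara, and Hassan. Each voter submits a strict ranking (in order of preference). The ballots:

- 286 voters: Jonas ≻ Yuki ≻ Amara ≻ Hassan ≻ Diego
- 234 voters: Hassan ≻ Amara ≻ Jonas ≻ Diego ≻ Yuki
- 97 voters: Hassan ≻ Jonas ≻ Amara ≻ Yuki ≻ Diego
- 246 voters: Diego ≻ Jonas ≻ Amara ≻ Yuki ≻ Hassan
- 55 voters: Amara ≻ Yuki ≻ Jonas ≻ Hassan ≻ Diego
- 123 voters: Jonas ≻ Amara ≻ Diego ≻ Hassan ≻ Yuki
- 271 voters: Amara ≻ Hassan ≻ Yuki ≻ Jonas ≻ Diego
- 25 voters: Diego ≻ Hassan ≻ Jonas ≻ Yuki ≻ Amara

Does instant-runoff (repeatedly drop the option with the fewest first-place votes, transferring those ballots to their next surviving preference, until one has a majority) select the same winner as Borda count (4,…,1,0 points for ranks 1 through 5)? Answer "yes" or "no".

no

Instant-runoff — R1 Diego 271, Jonas 409, Yuki 0, Amara 326, Hassan 331 (Yuki out); R2 Diego 271, Jonas 409, Amara 326, Hassan 331 (Diego out); R3 Jonas 655, Amara 326, Hassan 356 (Amara out); R4 Jonas 710, Hassan 627 (Jonas winner). Winner: Jonas.
Borda — scores: Diego 1564, Jonas 3564, Yuki 1933, Amara 3633, Hassan 2676. Winner: Amara.
The two methods disagree.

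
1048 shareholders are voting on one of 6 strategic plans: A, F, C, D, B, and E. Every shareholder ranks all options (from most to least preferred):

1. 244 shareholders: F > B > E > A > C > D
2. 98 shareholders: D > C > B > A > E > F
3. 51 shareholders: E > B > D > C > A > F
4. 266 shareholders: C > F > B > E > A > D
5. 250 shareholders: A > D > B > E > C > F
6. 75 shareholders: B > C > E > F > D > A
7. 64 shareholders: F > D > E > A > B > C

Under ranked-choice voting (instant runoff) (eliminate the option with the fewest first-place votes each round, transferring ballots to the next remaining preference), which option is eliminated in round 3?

B

Round 1: A 250, F 308, C 266, D 98, B 75, E 51. Eliminate E.
Round 2: A 250, F 308, C 266, D 98, B 126. Eliminate D.
Round 3: A 250, F 308, C 364, B 126. Eliminate B.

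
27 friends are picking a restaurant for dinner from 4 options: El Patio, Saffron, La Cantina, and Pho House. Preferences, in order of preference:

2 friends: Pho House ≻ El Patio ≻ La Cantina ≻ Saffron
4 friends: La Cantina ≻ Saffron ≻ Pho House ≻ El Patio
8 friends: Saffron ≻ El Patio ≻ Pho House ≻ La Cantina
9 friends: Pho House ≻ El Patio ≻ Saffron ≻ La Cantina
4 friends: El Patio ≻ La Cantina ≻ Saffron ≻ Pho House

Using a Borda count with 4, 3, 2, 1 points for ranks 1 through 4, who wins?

El Patio: 2·3 + 4·1 + 8·3 + 9·3 + 4·4 = 77
Saffron: 2·1 + 4·3 + 8·4 + 9·2 + 4·2 = 72
La Cantina: 2·2 + 4·4 + 8·1 + 9·1 + 4·3 = 49
Pho House: 2·4 + 4·2 + 8·2 + 9·4 + 4·1 = 72
El Patio has the highest Borda score (77).

El Patio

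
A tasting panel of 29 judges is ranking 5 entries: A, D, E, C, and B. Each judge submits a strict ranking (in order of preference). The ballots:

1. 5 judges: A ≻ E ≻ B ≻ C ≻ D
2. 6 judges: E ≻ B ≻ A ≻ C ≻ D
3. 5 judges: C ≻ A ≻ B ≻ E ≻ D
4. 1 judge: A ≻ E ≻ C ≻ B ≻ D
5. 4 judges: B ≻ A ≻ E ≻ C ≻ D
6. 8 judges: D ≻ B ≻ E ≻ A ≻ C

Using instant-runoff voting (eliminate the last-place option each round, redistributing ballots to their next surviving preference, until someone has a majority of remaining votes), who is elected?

A

Round 1: A 6, D 8, E 6, C 5, B 4. Eliminate B.
Round 2: A 10, D 8, E 6, C 5. Eliminate C.
Round 3: A 15, D 8, E 6. A has a majority.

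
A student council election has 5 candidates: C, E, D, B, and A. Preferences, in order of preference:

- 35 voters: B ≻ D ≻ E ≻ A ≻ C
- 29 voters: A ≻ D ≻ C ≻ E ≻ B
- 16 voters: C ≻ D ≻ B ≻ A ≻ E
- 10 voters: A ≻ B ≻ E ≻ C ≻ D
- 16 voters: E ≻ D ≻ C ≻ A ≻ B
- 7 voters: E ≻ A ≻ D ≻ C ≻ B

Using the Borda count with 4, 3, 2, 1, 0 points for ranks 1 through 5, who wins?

C: 35·0 + 29·2 + 16·4 + 10·1 + 16·2 + 7·1 = 171
E: 35·2 + 29·1 + 16·0 + 10·2 + 16·4 + 7·4 = 211
D: 35·3 + 29·3 + 16·3 + 10·0 + 16·3 + 7·2 = 302
B: 35·4 + 29·0 + 16·2 + 10·3 + 16·0 + 7·0 = 202
A: 35·1 + 29·4 + 16·1 + 10·4 + 16·1 + 7·3 = 244
D has the highest Borda score (302).

D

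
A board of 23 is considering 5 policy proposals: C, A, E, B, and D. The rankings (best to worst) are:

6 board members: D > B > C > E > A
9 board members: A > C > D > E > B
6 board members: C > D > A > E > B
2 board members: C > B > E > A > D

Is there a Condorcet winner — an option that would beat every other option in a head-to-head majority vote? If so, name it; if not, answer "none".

C

C vs A: 14–9 for C.
C vs E: 23–0 for C.
C vs B: 17–6 for C.
C vs D: 17–6 for C.
C beats every other option head-to-head.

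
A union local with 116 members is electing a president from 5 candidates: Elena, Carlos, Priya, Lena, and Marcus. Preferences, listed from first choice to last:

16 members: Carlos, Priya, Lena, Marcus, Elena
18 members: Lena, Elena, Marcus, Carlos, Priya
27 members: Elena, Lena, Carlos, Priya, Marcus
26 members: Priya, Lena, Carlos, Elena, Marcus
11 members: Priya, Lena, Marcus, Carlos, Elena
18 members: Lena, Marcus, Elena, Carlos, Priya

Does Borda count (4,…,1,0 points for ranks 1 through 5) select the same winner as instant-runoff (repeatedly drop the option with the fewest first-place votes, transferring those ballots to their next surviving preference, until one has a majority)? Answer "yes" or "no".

yes

Borda — scores: Elena 224, Carlos 217, Priya 223, Lena 368, Marcus 128. Winner: Lena.
Instant-runoff — R1 Elena 27, Carlos 16, Priya 37, Lena 36, Marcus 0 (Marcus out); R2 Elena 27, Carlos 16, Priya 37, Lena 36 (Carlos out); R3 Elena 27, Priya 53, Lena 36 (Elena out); R4 Priya 53, Lena 63 (Lena winner). Winner: Lena.
The two methods agree.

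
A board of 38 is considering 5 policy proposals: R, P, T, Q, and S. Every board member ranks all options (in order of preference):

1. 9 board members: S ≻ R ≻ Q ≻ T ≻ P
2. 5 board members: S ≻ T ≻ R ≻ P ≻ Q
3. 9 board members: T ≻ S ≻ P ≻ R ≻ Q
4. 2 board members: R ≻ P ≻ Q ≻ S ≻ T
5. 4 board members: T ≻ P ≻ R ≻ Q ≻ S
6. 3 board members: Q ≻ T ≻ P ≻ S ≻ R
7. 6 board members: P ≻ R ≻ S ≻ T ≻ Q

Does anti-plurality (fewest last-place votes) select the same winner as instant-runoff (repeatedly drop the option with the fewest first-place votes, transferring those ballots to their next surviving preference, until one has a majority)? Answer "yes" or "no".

no

Anti-plurality — last-place votes: R 3, P 9, T 2, Q 20, S 4. Winner: T.
Instant-runoff — R1 R 2, P 6, T 13, Q 3, S 14 (R out); R2 P 8, T 13, Q 3, S 14 (Q out); R3 P 8, T 16, S 14 (P out); R4 T 16, S 22 (S winner). Winner: S.
The two methods disagree.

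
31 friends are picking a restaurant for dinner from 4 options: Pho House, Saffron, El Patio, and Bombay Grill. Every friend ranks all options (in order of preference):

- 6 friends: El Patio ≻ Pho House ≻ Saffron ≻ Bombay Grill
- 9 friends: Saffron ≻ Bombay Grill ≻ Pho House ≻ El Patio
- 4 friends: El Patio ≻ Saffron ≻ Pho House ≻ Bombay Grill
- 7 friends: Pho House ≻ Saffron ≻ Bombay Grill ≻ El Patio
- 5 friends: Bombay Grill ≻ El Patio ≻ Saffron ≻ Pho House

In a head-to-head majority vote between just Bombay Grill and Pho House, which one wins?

Voters preferring Bombay Grill to Pho House: 14; preferring Pho House to Bombay Grill: 17.
Pho House wins the head-to-head.

Pho House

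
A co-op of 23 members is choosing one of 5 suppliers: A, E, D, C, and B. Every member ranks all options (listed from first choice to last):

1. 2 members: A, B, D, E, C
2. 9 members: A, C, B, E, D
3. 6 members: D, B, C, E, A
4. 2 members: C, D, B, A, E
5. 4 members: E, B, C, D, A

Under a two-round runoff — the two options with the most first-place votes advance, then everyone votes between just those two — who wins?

D

Round 1 first-place votes: A 11, E 4, D 6, C 2, B 0.
A and D advance.
Runoff: A is preferred to D by 11 voters; D by 12.
D wins the runoff.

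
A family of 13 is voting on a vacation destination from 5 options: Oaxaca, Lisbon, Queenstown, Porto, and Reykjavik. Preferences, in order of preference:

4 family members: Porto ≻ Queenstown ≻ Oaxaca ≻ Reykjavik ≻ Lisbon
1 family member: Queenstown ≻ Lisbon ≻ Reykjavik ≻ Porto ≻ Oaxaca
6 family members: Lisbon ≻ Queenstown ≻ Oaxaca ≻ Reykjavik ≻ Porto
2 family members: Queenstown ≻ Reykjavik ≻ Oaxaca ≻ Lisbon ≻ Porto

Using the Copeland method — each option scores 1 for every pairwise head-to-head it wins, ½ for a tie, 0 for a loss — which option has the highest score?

Oaxaca: beats Porto and Reykjavik; loses to Lisbon and Queenstown → score 2.
Lisbon: beats Oaxaca, Porto, and Reykjavik; loses to Queenstown → score 3.
Queenstown: beats Oaxaca, Lisbon, Porto, and Reykjavik → score 4.
Porto: loses to Oaxaca, Lisbon, Queenstown, and Reykjavik → score 0.
Reykjavik: beats Porto; loses to Oaxaca, Lisbon, and Queenstown → score 1.
Queenstown has the best pairwise record.

Queenstown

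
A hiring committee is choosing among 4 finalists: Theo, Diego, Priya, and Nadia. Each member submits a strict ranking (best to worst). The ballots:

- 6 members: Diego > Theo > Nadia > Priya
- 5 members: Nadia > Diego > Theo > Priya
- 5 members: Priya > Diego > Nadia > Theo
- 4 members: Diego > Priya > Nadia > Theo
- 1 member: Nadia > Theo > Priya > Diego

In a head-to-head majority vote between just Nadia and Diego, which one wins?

Diego

Voters preferring Nadia to Diego: 6; preferring Diego to Nadia: 15.
Diego wins the head-to-head.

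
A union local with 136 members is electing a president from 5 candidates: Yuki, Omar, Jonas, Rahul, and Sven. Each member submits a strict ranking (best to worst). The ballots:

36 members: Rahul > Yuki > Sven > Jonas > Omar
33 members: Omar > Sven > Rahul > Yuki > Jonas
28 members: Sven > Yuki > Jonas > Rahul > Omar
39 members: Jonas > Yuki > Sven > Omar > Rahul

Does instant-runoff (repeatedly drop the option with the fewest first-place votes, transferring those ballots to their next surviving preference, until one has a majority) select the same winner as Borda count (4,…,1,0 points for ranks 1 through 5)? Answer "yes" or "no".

Instant-runoff — R1 Yuki 0, Omar 33, Jonas 39, Rahul 36, Sven 28 (Yuki out); R2 Omar 33, Jonas 39, Rahul 36, Sven 28 (Sven out); R3 Omar 33, Jonas 67, Rahul 36 (Omar out); R4 Jonas 67, Rahul 69 (Rahul winner). Winner: Rahul.
Borda — scores: Yuki 342, Omar 171, Jonas 248, Rahul 238, Sven 361. Winner: Sven.
The two methods disagree.

no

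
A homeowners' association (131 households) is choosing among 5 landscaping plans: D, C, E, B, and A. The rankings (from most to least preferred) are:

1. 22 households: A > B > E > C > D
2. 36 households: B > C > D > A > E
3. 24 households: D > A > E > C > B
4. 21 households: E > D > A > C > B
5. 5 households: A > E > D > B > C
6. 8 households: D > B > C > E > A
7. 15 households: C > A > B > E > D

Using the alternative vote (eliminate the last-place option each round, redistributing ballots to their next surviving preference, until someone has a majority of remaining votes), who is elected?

Round 1: D 32, C 15, E 21, B 36, A 27. Eliminate C.
Round 2: D 32, E 21, B 36, A 42. Eliminate E.
Round 3: D 53, B 36, A 42. Eliminate B.
Round 4: D 89, A 42. D has a majority.

D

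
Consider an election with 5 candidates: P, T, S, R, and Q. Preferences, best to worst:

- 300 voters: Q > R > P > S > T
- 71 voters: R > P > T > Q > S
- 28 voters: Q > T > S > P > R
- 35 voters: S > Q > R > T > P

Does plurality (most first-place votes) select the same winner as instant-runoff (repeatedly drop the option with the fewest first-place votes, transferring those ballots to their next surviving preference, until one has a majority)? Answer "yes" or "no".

Plurality — first-place votes: P 0, T 0, S 35, R 71, Q 328. Winner: Q.
Instant-runoff — R1 P 0, T 0, S 35, R 71, Q 328 (Q winner). Winner: Q.
The two methods agree.

yes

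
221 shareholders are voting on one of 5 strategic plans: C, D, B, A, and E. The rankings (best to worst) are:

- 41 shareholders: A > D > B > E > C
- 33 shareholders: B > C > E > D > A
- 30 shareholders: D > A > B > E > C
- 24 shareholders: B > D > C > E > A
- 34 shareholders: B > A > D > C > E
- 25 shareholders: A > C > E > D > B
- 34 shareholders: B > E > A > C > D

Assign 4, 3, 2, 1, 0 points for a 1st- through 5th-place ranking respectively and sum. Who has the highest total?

C: 41·0 + 33·3 + 30·0 + 24·2 + 34·1 + 25·3 + 34·1 = 290
D: 41·3 + 33·1 + 30·4 + 24·3 + 34·2 + 25·1 + 34·0 = 441
B: 41·2 + 33·4 + 30·2 + 24·4 + 34·4 + 25·0 + 34·4 = 642
A: 41·4 + 33·0 + 30·3 + 24·0 + 34·3 + 25·4 + 34·2 = 524
E: 41·1 + 33·2 + 30·1 + 24·1 + 34·0 + 25·2 + 34·3 = 313
B has the highest Borda score (642).

B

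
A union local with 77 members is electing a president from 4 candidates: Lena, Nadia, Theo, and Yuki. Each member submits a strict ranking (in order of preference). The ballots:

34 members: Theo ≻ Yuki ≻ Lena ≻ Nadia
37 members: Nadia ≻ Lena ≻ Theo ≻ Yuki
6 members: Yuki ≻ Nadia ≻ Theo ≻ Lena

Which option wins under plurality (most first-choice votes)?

Nadia

First-place votes: Lena 0, Nadia 37, Theo 34, Yuki 6.
Nadia has the most first-place votes.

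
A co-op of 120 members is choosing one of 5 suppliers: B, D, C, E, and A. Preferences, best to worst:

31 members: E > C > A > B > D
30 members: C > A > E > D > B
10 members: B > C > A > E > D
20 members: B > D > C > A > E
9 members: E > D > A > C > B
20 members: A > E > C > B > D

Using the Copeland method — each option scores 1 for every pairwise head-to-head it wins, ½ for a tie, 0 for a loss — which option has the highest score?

B: beats D; loses to C, E, and A → score 1.
D: loses to B, C, E, and A → score 0.
C: beats B, D, and A; ties E → score 3.5.
E: beats B and D; ties C; loses to A → score 2.5.
A: beats B, D, and E; loses to C → score 3.
C has the best pairwise record.

C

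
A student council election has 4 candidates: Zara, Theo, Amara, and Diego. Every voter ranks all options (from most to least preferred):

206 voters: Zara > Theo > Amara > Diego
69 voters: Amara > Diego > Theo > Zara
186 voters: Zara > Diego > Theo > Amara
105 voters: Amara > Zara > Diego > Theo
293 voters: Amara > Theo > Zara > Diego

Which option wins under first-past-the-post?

First-place votes: Zara 392, Theo 0, Amara 467, Diego 0.
Amara has the most first-place votes.

Amara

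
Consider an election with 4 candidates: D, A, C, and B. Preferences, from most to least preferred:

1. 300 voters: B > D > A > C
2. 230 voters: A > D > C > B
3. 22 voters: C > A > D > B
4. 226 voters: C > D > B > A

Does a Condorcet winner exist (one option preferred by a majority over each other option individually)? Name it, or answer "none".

D

D vs A: 526–252 for D.
D vs C: 530–248 for D.
D vs B: 478–300 for D.
D beats every other option head-to-head.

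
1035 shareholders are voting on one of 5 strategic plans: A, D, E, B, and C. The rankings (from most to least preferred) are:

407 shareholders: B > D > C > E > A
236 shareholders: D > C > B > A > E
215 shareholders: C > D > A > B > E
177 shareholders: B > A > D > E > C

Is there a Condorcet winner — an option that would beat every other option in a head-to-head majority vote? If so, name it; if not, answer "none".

B vs A: 820–215 for B.
B vs D: 584–451 for B.
B vs E: 1035–0 for B.
B vs C: 584–451 for B.
B beats every other option head-to-head.

B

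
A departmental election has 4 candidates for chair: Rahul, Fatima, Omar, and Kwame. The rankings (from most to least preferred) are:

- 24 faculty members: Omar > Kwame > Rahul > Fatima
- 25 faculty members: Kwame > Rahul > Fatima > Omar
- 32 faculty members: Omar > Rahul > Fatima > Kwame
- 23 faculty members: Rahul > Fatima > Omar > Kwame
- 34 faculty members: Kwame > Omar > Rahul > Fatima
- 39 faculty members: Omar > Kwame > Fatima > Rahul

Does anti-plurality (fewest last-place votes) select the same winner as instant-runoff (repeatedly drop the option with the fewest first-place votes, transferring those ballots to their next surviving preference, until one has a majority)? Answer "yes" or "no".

yes

Anti-plurality — last-place votes: Rahul 39, Fatima 58, Omar 25, Kwame 55. Winner: Omar.
Instant-runoff — R1 Rahul 23, Fatima 0, Omar 95, Kwame 59 (Omar winner). Winner: Omar.
The two methods agree.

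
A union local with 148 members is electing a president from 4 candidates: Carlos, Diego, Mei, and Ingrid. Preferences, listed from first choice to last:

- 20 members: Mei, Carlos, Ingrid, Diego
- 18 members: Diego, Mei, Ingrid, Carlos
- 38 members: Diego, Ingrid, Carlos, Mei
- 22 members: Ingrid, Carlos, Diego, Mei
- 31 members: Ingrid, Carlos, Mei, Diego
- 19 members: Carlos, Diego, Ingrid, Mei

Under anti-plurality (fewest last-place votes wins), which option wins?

Ingrid

Last-place votes: Carlos 18, Diego 51, Mei 79, Ingrid 0.
Ingrid is ranked last by the fewest voters, so Ingrid wins.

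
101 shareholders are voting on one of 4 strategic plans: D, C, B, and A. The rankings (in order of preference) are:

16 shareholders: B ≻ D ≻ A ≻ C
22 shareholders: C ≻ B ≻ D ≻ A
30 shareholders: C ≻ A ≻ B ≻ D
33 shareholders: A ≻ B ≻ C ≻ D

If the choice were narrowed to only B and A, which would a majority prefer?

A

Voters preferring B to A: 38; preferring A to B: 63.
A wins the head-to-head.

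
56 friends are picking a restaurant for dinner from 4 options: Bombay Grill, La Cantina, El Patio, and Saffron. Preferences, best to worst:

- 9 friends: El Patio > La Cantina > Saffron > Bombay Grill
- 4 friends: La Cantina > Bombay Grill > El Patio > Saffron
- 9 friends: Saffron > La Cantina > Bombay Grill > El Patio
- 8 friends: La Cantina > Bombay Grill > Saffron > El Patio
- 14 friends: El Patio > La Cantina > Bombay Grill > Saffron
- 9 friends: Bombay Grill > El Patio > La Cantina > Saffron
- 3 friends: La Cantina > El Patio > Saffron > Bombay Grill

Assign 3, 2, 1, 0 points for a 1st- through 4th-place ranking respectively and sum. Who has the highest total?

Bombay Grill: 9·0 + 4·2 + 9·1 + 8·2 + 14·1 + 9·3 + 3·0 = 74
La Cantina: 9·2 + 4·3 + 9·2 + 8·3 + 14·2 + 9·1 + 3·3 = 118
El Patio: 9·3 + 4·1 + 9·0 + 8·0 + 14·3 + 9·2 + 3·2 = 97
Saffron: 9·1 + 4·0 + 9·3 + 8·1 + 14·0 + 9·0 + 3·1 = 47
La Cantina has the highest Borda score (118).

La Cantina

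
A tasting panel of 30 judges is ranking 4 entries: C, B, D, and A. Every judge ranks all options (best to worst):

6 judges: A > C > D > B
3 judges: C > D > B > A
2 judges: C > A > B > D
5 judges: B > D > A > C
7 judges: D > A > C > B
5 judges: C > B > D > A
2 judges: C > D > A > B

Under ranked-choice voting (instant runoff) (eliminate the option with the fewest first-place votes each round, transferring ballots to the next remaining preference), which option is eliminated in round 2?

Round 1: C 12, B 5, D 7, A 6. Eliminate B.
Round 2: C 12, D 12, A 6. Eliminate A.

A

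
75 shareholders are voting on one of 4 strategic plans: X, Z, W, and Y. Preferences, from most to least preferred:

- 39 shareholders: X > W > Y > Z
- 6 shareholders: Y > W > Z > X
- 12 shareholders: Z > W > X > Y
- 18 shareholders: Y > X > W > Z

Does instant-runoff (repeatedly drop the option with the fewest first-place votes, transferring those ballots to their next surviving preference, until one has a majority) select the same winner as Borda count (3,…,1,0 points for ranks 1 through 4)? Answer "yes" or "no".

yes

Instant-runoff — R1 X 39, Z 12, W 0, Y 24 (X winner). Winner: X.
Borda — scores: X 165, Z 42, W 132, Y 111. Winner: X.
The two methods agree.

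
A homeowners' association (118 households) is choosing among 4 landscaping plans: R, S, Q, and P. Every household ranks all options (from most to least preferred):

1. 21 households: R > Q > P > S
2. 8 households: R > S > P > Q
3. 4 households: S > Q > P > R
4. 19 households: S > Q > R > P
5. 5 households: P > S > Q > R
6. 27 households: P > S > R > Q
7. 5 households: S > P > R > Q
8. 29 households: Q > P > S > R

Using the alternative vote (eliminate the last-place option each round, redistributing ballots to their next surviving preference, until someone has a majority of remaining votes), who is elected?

Round 1: R 29, S 28, Q 29, P 32. Eliminate S.
Round 2: R 29, Q 52, P 37. Eliminate R.
Round 3: Q 73, P 45. Q has a majority.

Q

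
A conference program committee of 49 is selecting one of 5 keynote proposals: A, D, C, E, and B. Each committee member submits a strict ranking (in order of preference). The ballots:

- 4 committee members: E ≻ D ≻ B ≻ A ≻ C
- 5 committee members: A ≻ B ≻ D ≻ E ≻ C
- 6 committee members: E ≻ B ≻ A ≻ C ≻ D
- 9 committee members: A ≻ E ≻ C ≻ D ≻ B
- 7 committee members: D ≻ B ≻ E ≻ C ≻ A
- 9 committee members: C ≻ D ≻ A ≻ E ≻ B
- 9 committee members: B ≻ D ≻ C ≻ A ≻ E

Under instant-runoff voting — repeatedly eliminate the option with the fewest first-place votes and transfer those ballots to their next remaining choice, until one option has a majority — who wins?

B

Round 1: A 14, D 7, C 9, E 10, B 9. Eliminate D.
Round 2: A 14, C 9, E 10, B 16. Eliminate C.
Round 3: A 23, E 10, B 16. Eliminate E.
Round 4: A 23, B 26. B has a majority.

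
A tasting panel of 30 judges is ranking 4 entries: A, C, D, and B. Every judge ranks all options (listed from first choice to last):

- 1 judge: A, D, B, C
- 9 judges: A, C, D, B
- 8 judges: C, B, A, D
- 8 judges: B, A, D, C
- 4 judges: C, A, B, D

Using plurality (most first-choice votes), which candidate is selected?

First-place votes: A 10, C 12, D 0, B 8.
C has the most first-place votes.

C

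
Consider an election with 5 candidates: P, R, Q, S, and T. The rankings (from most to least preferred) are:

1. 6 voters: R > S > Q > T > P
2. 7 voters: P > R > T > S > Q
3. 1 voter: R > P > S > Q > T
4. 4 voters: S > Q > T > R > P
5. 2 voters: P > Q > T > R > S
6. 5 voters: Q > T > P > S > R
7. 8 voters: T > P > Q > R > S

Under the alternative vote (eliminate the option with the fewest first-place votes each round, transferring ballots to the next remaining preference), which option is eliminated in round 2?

Round 1: P 9, R 7, Q 5, S 4, T 8. Eliminate S.
Round 2: P 9, R 7, Q 9, T 8. Eliminate R.

R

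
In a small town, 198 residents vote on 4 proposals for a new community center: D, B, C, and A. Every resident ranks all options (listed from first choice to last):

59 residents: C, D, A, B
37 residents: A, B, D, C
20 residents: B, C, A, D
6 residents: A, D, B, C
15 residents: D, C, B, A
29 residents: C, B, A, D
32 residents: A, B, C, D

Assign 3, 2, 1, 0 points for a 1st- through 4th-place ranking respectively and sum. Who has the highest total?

D: 59·2 + 37·1 + 20·0 + 6·2 + 15·3 + 29·0 + 32·0 = 212
B: 59·0 + 37·2 + 20·3 + 6·1 + 15·1 + 29·2 + 32·2 = 277
C: 59·3 + 37·0 + 20·2 + 6·0 + 15·2 + 29·3 + 32·1 = 366
A: 59·1 + 37·3 + 20·1 + 6·3 + 15·0 + 29·1 + 32·3 = 333
C has the highest Borda score (366).

C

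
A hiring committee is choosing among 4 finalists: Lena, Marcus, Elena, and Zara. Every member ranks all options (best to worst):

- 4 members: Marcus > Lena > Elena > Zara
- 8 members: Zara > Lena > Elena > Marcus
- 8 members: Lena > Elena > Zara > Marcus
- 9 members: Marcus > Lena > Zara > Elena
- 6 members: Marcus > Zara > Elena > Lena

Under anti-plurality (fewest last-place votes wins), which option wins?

Zara

Last-place votes: Lena 6, Marcus 16, Elena 9, Zara 4.
Zara is ranked last by the fewest voters, so Zara wins.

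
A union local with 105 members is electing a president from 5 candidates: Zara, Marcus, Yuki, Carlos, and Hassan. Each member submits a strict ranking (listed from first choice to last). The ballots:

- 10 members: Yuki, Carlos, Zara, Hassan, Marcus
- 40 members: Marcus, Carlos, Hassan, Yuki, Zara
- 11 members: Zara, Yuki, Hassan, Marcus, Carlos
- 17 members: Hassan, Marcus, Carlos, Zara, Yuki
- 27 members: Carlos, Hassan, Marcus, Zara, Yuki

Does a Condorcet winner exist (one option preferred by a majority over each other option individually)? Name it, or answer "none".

Checking pairwise contests:
Marcus beats Zara 84–21.
Hassan beats Marcus 65–40.
Zara beats Yuki 55–50.
Marcus beats Carlos 68–37.
Carlos beats Hassan 77–28.
Every option loses at least one head-to-head, so there is no Condorcet winner.

none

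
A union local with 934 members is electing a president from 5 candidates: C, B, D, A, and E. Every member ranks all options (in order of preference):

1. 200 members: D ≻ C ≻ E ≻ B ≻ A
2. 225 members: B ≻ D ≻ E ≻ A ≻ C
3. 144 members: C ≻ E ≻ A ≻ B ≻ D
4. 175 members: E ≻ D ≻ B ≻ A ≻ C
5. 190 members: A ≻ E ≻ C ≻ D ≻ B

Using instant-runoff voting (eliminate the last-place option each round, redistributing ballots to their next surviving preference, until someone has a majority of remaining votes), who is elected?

E

Round 1: C 144, B 225, D 200, A 190, E 175. Eliminate C.
Round 2: B 225, D 200, A 190, E 319. Eliminate A.
Round 3: B 225, D 200, E 509. E has a majority.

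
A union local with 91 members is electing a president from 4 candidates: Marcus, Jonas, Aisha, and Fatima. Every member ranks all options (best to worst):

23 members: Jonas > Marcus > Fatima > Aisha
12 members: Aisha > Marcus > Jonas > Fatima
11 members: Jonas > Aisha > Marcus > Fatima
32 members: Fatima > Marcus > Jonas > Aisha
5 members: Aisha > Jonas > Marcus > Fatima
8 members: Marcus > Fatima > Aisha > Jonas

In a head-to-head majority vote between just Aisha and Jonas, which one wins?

Jonas

Voters preferring Aisha to Jonas: 25; preferring Jonas to Aisha: 66.
Jonas wins the head-to-head.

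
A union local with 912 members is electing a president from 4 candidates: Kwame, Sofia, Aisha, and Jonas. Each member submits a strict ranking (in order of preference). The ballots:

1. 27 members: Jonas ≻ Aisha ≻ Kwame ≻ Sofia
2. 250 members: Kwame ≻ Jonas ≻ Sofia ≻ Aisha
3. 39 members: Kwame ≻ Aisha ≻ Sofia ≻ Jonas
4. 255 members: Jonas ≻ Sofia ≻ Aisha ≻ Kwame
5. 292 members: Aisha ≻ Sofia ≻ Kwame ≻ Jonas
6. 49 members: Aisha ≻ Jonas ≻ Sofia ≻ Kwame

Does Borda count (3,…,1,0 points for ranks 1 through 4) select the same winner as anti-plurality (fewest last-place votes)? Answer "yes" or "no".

Borda — scores: Kwame 1186, Sofia 1432, Aisha 1410, Jonas 1444. Winner: Jonas.
Anti-plurality — last-place votes: Kwame 304, Sofia 27, Aisha 250, Jonas 331. Winner: Sofia.
The two methods disagree.

no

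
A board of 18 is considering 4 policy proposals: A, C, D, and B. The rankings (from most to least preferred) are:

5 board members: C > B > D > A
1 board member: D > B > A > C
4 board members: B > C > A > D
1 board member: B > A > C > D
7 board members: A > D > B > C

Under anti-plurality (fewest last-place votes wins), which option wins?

Last-place votes: A 5, C 8, D 5, B 0.
B is ranked last by the fewest voters, so B wins.

B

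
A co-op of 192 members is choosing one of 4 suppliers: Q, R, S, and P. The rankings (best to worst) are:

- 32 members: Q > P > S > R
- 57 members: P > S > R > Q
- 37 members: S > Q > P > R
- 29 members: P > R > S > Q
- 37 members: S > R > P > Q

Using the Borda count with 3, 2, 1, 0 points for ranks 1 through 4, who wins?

Q: 32·3 + 57·0 + 37·2 + 29·0 + 37·0 = 170
R: 32·0 + 57·1 + 37·0 + 29·2 + 37·2 = 189
S: 32·1 + 57·2 + 37·3 + 29·1 + 37·3 = 397
P: 32·2 + 57·3 + 37·1 + 29·3 + 37·1 = 396
S has the highest Borda score (397).

S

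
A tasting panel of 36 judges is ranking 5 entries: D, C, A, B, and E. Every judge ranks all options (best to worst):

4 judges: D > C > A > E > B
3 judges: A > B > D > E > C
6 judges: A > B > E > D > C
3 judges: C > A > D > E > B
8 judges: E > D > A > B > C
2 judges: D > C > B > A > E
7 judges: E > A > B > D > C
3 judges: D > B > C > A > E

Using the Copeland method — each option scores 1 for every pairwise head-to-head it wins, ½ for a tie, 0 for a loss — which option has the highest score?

A

D: beats C and B; loses to A and E → score 2.
C: loses to D, A, B, and E → score 0.
A: beats D, C, B, and E → score 4.
B: beats C; loses to D, A, and E → score 1.
E: beats D, C, and B; loses to A → score 3.
A has the best pairwise record.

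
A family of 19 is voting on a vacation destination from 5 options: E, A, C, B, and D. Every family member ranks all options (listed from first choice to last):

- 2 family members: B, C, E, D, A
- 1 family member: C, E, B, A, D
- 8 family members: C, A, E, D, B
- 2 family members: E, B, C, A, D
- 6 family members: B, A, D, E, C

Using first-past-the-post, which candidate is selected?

First-place votes: E 2, A 0, C 9, B 8, D 0.
C has the most first-place votes.

C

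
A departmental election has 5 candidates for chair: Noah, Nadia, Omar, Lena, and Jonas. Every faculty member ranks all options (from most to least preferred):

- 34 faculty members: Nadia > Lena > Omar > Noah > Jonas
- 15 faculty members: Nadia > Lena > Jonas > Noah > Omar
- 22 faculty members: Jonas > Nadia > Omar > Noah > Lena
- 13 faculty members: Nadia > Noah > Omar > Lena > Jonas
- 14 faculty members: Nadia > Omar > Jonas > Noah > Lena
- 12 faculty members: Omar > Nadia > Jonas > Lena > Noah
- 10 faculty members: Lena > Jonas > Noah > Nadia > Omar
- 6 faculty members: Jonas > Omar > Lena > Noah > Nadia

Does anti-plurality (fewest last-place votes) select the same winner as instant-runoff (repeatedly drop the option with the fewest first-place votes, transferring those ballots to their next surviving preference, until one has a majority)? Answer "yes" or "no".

yes

Anti-plurality — last-place votes: Noah 12, Nadia 6, Omar 25, Lena 36, Jonas 47. Winner: Nadia.
Instant-runoff — R1 Noah 0, Nadia 76, Omar 12, Lena 10, Jonas 28 (Nadia winner). Winner: Nadia.
The two methods agree.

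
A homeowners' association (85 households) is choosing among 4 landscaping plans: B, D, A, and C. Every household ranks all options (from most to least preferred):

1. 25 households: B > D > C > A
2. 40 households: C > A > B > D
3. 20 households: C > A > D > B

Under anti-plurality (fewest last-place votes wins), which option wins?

Last-place votes: B 20, D 40, A 25, C 0.
C is ranked last by the fewest voters, so C wins.

C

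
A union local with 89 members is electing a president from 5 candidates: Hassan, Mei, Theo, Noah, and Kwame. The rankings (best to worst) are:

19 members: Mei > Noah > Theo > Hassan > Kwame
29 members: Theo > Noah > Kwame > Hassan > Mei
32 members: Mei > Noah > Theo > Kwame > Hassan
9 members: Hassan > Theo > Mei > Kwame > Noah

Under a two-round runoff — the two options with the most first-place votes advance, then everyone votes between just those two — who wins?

Mei

Round 1 first-place votes: Hassan 9, Mei 51, Theo 29, Noah 0, Kwame 0.
Mei and Theo advance.
Runoff: Mei is preferred to Theo by 51 voters; Theo by 38.
Mei wins the runoff.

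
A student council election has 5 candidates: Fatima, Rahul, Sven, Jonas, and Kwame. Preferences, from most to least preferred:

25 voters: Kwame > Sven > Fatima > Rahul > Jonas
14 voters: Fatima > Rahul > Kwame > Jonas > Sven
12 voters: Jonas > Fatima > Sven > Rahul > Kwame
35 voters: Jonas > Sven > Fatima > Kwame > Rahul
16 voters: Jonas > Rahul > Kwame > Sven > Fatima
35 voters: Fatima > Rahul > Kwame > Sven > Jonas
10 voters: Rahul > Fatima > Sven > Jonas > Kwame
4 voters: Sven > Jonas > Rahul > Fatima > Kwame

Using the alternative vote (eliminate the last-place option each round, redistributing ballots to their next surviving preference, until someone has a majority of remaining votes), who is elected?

Fatima

Round 1: Fatima 49, Rahul 10, Sven 4, Jonas 63, Kwame 25. Eliminate Sven.
Round 2: Fatima 49, Rahul 10, Jonas 67, Kwame 25. Eliminate Rahul.
Round 3: Fatima 59, Jonas 67, Kwame 25. Eliminate Kwame.
Round 4: Fatima 84, Jonas 67. Fatima has a majority.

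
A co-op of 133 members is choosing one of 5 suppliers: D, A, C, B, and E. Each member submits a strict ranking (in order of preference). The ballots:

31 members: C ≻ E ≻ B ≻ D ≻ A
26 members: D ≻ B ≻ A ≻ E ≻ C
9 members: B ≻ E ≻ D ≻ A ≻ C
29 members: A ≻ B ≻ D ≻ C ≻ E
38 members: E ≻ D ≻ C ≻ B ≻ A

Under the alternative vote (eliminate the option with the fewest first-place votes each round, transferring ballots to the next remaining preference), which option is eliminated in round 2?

D

Round 1: D 26, A 29, C 31, B 9, E 38. Eliminate B.
Round 2: D 26, A 29, C 31, E 47. Eliminate D.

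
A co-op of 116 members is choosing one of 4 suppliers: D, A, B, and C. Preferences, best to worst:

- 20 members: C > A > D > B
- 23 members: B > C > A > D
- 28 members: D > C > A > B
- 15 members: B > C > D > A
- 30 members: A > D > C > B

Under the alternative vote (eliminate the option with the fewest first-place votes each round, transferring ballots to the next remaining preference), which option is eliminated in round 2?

Round 1: D 28, A 30, B 38, C 20. Eliminate C.
Round 2: D 28, A 50, B 38. Eliminate D.

D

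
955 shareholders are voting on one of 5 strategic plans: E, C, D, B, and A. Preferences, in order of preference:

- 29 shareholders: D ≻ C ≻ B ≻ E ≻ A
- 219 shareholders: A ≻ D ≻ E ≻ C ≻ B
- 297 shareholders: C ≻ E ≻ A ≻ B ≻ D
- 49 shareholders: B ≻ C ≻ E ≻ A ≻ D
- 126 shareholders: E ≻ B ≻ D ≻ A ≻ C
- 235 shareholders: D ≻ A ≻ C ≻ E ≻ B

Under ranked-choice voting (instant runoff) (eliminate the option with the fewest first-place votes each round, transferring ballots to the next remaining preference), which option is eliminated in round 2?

E

Round 1: E 126, C 297, D 264, B 49, A 219. Eliminate B.
Round 2: E 126, C 346, D 264, A 219. Eliminate E.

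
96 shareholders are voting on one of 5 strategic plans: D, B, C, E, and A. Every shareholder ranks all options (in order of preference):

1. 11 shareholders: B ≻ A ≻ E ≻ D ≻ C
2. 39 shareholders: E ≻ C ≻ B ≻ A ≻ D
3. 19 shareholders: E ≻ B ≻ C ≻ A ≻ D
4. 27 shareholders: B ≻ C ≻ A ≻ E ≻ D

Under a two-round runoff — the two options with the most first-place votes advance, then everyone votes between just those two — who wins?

E

Round 1 first-place votes: D 0, B 38, C 0, E 58, A 0.
E and B advance.
Runoff: E is preferred to B by 58 voters; B by 38.
E wins the runoff.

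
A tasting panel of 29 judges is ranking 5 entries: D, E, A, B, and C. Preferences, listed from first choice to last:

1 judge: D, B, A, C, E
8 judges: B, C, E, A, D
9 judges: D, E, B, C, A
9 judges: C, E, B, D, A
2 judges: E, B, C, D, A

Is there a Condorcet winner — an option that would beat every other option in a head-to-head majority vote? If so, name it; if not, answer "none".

Checking pairwise contests:
E beats D 19–10.
C beats E 18–11.
D beats A 21–8.
E beats B 20–9.
B beats C 20–9.
Every option loses at least one head-to-head, so there is no Condorcet winner.

none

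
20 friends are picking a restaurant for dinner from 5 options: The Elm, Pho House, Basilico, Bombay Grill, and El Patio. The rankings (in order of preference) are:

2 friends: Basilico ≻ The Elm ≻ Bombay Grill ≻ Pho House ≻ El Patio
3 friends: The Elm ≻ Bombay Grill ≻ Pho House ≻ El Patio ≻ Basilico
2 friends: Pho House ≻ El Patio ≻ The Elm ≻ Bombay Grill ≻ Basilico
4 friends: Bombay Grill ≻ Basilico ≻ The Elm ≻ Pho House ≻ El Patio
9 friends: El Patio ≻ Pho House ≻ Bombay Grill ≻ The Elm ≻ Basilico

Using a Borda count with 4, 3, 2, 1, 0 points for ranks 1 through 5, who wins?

The Elm: 2·3 + 3·4 + 2·2 + 4·2 + 9·1 = 39
Pho House: 2·1 + 3·2 + 2·4 + 4·1 + 9·3 = 47
Basilico: 2·4 + 3·0 + 2·0 + 4·3 + 9·0 = 20
Bombay Grill: 2·2 + 3·3 + 2·1 + 4·4 + 9·2 = 49
El Patio: 2·0 + 3·1 + 2·3 + 4·0 + 9·4 = 45
Bombay Grill has the highest Borda score (49).

Bombay Grill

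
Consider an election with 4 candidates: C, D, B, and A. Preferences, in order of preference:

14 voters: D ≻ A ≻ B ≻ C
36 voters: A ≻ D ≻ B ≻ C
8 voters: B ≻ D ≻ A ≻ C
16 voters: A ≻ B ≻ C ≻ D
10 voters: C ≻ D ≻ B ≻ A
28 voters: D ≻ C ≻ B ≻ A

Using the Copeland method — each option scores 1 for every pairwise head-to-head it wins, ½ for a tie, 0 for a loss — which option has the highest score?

D

C: loses to D, B, and A → score 0.
D: beats C, B, and A → score 3.
B: beats C; loses to D and A → score 1.
A: beats C and B; loses to D → score 2.
D has the best pairwise record.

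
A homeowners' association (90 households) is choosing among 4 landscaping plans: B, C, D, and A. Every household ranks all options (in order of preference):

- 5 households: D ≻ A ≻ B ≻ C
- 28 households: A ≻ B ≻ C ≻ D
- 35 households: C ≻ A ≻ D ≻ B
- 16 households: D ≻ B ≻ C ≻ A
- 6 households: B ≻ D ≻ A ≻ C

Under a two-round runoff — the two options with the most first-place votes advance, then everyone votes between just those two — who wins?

Round 1 first-place votes: B 6, C 35, D 21, A 28.
C and A advance.
Runoff: C is preferred to A by 51 voters; A by 39.
C wins the runoff.

C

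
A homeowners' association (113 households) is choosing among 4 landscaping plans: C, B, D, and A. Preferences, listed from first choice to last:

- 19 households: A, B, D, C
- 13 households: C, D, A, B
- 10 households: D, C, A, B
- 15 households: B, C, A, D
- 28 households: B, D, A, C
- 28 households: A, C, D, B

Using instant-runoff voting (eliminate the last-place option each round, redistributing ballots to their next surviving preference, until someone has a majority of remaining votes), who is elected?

Round 1: C 13, B 43, D 10, A 47. Eliminate D.
Round 2: C 23, B 43, A 47. Eliminate C.
Round 3: B 43, A 70. A has a majority.

A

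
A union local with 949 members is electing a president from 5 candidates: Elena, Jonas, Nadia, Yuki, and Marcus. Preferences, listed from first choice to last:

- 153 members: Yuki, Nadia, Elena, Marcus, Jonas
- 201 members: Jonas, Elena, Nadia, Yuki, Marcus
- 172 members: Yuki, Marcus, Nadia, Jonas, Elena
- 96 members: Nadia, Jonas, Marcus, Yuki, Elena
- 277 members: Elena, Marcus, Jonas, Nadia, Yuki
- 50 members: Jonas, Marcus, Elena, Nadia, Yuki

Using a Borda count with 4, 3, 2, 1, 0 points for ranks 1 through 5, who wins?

Elena: 153·2 + 201·3 + 172·0 + 96·0 + 277·4 + 50·2 = 2117
Jonas: 153·0 + 201·4 + 172·1 + 96·3 + 277·2 + 50·4 = 2018
Nadia: 153·3 + 201·2 + 172·2 + 96·4 + 277·1 + 50·1 = 1916
Yuki: 153·4 + 201·1 + 172·4 + 96·1 + 277·0 + 50·0 = 1597
Marcus: 153·1 + 201·0 + 172·3 + 96·2 + 277·3 + 50·3 = 1842
Elena has the highest Borda score (2117).

Elena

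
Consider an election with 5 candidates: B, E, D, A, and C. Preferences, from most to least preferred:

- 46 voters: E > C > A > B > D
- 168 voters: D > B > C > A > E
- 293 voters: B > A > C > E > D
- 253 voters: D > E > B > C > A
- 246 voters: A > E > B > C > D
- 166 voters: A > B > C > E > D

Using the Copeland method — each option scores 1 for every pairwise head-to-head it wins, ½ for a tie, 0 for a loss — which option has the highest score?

B: beats E, D, A, and C → score 4.
E: beats D; loses to B, A, and C → score 1.
D: loses to B, E, A, and C → score 0.
A: beats E, D, and C; loses to B → score 3.
C: beats E and D; loses to B and A → score 2.
B has the best pairwise record.

B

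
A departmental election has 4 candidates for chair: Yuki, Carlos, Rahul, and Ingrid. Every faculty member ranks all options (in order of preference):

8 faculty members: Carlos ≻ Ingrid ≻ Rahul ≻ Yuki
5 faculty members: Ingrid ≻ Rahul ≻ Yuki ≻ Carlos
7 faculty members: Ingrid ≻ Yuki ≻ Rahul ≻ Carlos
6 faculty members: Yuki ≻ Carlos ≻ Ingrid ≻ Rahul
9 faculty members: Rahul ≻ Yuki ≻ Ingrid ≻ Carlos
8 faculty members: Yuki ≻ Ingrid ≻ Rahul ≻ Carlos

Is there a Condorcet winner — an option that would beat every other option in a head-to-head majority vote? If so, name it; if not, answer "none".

none

Checking pairwise contests:
Rahul beats Yuki 22–21.
Yuki beats Carlos 35–8.
Ingrid beats Rahul 34–9.
Yuki beats Ingrid 23–20.
Every option loses at least one head-to-head, so there is no Condorcet winner.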